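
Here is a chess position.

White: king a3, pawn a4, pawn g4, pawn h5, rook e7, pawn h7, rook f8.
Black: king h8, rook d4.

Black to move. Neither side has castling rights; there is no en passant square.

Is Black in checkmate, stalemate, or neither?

Black to move; black king on h8.
In check: yes, from the white rook on f8.
King squares — g7: attacked by Re7; h7: attacked by Re7; g8: attacked by Ph7.
Legal moves for Black: none.
In check with no legal moves → checkmate.

checkmate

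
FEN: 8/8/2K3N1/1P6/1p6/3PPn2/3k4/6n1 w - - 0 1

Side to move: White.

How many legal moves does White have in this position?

16

White to move; king on c6.
In check: no.
Legal moves: Nh8, Nf8, Ne7, Ne5, Nh4, Nf4, Kd7, Kc7, Kb7, Kd6, Kb6, Kd5, Kc5, b6, e4, d4.
Count: 16.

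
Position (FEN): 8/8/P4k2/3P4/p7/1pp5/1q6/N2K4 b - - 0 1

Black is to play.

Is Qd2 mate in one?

After Qd2: white king on d1; in check: yes, from the black queen on d2.
King squares — c1: attacked by Qd2; e1: attacked by Qd2; c2: attacked by Qd2; d2: attacked by Pc3; e2: attacked by Qd2.
White has no legal moves → checkmate.

yes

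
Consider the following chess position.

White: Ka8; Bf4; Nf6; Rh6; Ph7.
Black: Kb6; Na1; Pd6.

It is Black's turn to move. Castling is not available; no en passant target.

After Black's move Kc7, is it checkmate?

After Kc7: white king on a8; in check: no.
White is not in check, so this cannot be checkmate.

no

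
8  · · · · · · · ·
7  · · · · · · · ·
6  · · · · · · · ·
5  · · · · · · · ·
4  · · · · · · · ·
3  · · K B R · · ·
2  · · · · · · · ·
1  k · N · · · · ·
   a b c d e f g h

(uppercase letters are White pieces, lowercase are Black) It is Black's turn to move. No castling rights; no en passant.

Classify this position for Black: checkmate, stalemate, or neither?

stalemate

Black to move; black king on a1.
In check: no.
King squares — b1: attacked by Bd3; a2: attacked by Nc1; b2: attacked by Kc3.
Legal moves for Black: none.
Not in check and no legal moves → stalemate.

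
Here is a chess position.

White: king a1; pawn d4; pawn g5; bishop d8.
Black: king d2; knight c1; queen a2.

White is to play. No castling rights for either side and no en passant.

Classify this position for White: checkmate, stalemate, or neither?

checkmate

White to move; white king on a1.
In check: yes, from the black queen on a2.
King squares — b1: attacked by Qa2; a2: attacked by Nc1; b2: attacked by Qa2.
Legal moves for White: none.
In check with no legal moves → checkmate.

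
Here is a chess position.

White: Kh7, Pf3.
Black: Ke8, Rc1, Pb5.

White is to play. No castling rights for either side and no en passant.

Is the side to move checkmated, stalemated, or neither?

neither

White to move; white king on h7.
In check: no.
Legal moves for White: Kh8, Kg8, Kg7, Kh6, Kg6, f4.
White has 6 legal moves and is not in check → neither.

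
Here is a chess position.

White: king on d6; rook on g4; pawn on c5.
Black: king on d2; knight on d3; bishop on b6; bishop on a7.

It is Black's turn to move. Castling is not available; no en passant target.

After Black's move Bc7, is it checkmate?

After Bc7: white king on d6; in check: yes, from the black bishop on c7.
White has 6 legal replies: Ke7, Kd7, Kxc7, Ke6, Kc6, Kd5.
In check but a legal move exists → not checkmate.

no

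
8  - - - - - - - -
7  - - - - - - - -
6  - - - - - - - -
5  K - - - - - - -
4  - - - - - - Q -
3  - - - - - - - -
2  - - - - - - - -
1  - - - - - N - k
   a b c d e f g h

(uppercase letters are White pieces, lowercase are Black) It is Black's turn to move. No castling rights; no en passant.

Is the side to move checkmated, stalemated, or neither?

stalemate

Black to move; black king on h1.
In check: no.
King squares — g1: attacked by Qg4; g2: attacked by Qg4; h2: attacked by Nf1.
Legal moves for Black: none.
Not in check and no legal moves → stalemate.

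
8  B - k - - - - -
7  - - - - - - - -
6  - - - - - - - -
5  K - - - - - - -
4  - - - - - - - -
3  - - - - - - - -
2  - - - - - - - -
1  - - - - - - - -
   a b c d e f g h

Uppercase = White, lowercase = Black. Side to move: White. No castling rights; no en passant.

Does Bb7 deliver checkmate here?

After Bb7: black king on c8; in check: yes, from the white bishop on b7.
Black has 5 legal replies: Kd8, Kb8, Kd7, Kc7, Kxb7.
In check but a legal move exists → not checkmate.

no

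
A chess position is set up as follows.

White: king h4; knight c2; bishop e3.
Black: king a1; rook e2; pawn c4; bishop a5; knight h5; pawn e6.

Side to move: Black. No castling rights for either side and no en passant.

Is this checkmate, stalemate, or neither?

Black to move; black king on a1.
In check: yes, from the white knight on c2.
King squares — b1: available; a2: available; b2: available.
Legal moves for Black: Kb2, Ka2, Kb1, Rxc2.
Black is in check but has 4 legal moves → neither.

neither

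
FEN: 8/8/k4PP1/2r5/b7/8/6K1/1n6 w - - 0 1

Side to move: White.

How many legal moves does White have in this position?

White to move; king on g2.
In check: no.
Legal moves: Kh3, Kg3, Kf3, Kh2, Kf2, Kh1, Kg1, Kf1, g7, f7.
Count: 10.

10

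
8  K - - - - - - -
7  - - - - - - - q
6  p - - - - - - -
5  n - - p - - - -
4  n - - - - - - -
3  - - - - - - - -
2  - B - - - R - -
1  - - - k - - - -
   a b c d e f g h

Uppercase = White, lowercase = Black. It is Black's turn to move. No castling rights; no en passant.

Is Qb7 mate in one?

After Qb7: white king on a8; in check: yes, from the black queen on b7.
King squares — a7: attacked by Qb7; b7: attacked by Na5; b8: attacked by Qb7.
White has no legal moves → checkmate.

yes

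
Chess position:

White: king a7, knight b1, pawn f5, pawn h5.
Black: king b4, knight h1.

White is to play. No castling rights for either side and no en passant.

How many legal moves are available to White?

White to move; king on a7.
In check: no.
Legal moves: Kb8, Ka8, Kb7, Kb6, Ka6, Nc3, Na3, Nd2, h6, f6.
Count: 10.

10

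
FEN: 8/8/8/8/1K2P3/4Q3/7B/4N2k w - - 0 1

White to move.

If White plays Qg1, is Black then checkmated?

yes

After Qg1: black king on h1; in check: yes, from the white queen on g1.
King squares — g1: attacked by Bh2; g2: attacked by Ne1; h2: attacked by Qg1.
Black has no legal moves → checkmate.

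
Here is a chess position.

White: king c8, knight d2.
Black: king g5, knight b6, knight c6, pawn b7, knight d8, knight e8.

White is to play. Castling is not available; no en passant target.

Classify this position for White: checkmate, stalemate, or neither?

checkmate

White to move; white king on c8.
In check: yes, from the black knight on b6.
King squares — b7: attacked by Nd8; c7: attacked by Ne8; d7: attacked by Nb6; b8: attacked by Nc6; d8: attacked by Nc6.
Legal moves for White: none.
In check with no legal moves → checkmate.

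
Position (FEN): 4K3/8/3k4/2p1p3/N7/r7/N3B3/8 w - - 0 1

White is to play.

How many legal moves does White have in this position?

White to move; king on e8.
In check: no.
Legal moves: Kf8, Kd8, Kf7, Nb6, Nxc5, N4c3, Nb2, Ba6, Bh5, Bb5, Bg4, Bc4, Bf3, Bd3, Bf1, Bd1, Nb4, N2c3, Nc1.
Count: 19.

19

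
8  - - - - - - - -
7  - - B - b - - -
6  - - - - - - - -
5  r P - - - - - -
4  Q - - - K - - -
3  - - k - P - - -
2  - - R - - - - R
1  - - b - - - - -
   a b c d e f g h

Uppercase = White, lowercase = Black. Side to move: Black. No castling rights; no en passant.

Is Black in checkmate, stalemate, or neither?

checkmate

Black to move; black king on c3.
In check: yes, from the white rook on c2.
King squares — b2: attacked by Rc2; c2: attacked by Rh2; d2: attacked by Rc2; b3: attacked by Qa4; d3: attacked by Ke4; b4: attacked by Qa4; c4: attacked by Rc2; d4: attacked by Pe3.
Legal moves for Black: none.
In check with no legal moves → checkmate.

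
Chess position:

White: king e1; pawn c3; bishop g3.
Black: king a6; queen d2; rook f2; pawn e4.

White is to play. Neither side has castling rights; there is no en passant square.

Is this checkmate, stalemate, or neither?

checkmate

White to move; white king on e1.
In check: yes, from the black queen on d2.
King squares — d1: attacked by Qd2; f1: attacked by Rf2; d2: attacked by Rf2; e2: attacked by Qd2; f2: attacked by Qd2.
Legal moves for White: none.
In check with no legal moves → checkmate.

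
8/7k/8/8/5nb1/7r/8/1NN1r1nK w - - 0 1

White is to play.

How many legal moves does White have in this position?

0

White to move; king on h1.
In check: yes, from the black rook on h3.
Legal moves: none.
Count: 0.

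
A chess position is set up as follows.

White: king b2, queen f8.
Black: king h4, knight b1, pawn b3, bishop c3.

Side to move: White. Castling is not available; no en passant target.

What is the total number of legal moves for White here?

3

White to move; king on b2.
In check: yes, from the black bishop on c3.
Legal moves: Kxb3, Kc1, Kxb1.
Count: 3.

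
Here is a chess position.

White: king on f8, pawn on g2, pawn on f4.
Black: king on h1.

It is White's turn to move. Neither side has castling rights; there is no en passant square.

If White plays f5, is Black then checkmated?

no

After f5: black king on h1; in check: no.
Black is not in check, so this cannot be checkmate.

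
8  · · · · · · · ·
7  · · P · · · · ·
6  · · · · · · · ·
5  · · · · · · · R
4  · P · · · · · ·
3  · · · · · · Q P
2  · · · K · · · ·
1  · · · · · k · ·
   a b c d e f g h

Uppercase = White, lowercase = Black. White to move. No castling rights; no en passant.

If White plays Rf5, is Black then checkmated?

yes

After Rf5: black king on f1; in check: yes, from the white rook on f5.
King squares — e1: attacked by Kd2; g1: attacked by Qg3; e2: attacked by Kd2; f2: attacked by Qg3; g2: attacked by Qg3.
Black has no legal moves → checkmate.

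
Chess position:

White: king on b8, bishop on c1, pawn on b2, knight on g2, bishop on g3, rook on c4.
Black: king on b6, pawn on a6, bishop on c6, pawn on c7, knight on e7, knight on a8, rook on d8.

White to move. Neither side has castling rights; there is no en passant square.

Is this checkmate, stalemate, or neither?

checkmate

White to move; white king on b8.
In check: yes, from the black rook on d8.
King squares — a7: attacked by Kb6; b7: attacked by Kb6; c7: attacked by Kb6; a8: attacked by Bc6; c8: attacked by Ne7.
Legal moves for White: none.
In check with no legal moves → checkmate.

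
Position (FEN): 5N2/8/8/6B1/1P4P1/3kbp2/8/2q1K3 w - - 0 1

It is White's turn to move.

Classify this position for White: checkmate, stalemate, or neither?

checkmate

White to move; white king on e1.
In check: yes, from the black queen on c1.
King squares — d1: attacked by Qc1; f1: attacked by Qc1; d2: attacked by Qc1; e2: attacked by Kd3; f2: attacked by Be3.
Legal moves for White: none.
In check with no legal moves → checkmate.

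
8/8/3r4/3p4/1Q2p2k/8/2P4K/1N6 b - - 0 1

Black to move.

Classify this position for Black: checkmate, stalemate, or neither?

Black to move; black king on h4.
In check: no.
Legal moves for Black: Rd8, Rd7, Rh6, Rg6, Rf6, Re6, Rc6, Rb6, Ra6, Kh5, Kg5, Kg4, d4.
Black has 13 legal moves and is not in check → neither.

neither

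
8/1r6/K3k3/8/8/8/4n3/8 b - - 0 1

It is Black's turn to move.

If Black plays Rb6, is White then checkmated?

After Rb6: white king on a6; in check: yes, from the black rook on b6.
White has 3 legal replies: Ka7, Kxb6, Ka5.
In check but a legal move exists → not checkmate.

no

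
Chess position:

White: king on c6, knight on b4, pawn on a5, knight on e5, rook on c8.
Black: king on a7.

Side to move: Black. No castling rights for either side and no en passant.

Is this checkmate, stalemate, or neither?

stalemate

Black to move; black king on a7.
In check: no.
King squares — a6: attacked by Nb4; b6: attacked by Pa5; b7: attacked by Kc6; a8: attacked by Rc8; b8: attacked by Rc8.
Legal moves for Black: none.
Not in check and no legal moves → stalemate.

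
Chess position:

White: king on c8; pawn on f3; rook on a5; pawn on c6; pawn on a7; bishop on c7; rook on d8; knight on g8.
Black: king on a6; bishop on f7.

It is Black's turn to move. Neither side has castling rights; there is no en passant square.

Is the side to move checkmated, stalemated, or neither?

checkmate

Black to move; black king on a6.
In check: yes, from the white rook on a5.
King squares — a5: attacked by Bc7; b5: attacked by Ra5; b6: attacked by Bc7; a7: attacked by Ra5; b7: attacked by Pc6.
Legal moves for Black: none.
In check with no legal moves → checkmate.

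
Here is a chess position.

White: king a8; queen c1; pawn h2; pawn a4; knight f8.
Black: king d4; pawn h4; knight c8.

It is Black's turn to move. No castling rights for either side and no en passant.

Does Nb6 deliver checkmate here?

After Nb6: white king on a8; in check: yes, from the black knight on b6.
White has 3 legal replies: Kb8, Kb7, Ka7.
In check but a legal move exists → not checkmate.

no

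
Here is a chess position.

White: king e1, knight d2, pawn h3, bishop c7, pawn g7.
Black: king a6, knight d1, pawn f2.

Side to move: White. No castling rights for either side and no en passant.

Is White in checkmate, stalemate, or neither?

White to move; white king on e1.
In check: yes, from the black pawn on f2.
Legal moves for White: Ke2, Kf1, Kxd1.
White is in check but has 3 legal moves → neither.

neither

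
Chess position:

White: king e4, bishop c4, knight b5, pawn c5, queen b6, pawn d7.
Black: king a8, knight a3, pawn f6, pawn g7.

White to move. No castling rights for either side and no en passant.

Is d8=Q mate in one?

yes

After d8=Q: black king on a8; in check: yes, from the white queen on d8.
King squares — a7: attacked by Nb5; b7: attacked by Qb6; b8: attacked by Qb6.
Black has no legal moves → checkmate.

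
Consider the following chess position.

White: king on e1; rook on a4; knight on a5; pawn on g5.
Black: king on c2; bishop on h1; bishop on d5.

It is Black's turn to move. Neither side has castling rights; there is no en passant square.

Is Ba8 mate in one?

no

After Ba8: white king on e1; in check: no.
White is not in check, so this cannot be checkmate.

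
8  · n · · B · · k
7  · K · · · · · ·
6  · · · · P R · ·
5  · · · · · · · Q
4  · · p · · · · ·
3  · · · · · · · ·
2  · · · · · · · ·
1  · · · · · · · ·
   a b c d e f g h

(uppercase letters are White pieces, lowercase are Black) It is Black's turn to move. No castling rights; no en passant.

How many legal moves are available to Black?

Black to move; king on h8.
In check: yes, from the white queen on h5.
Legal moves: Kg8, Kg7.
Count: 2.

2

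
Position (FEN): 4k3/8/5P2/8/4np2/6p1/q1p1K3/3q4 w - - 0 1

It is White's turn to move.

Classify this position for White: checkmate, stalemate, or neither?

checkmate

White to move; white king on e2.
In check: yes, from the black queen on d1.
King squares — d1: attacked by Pc2; e1: attacked by Qd1; f1: attacked by Qd1; d2: attacked by Qd1; f2: attacked by Pg3; d3: attacked by Qd1; e3: attacked by Pf4; f3: attacked by Qd1.
Legal moves for White: none.
In check with no legal moves → checkmate.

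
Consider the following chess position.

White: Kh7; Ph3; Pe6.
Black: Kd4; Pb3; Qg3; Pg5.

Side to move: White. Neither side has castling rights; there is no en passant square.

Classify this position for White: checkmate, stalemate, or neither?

neither

White to move; white king on h7.
In check: no.
Legal moves for White: Kh8, Kg8, Kg7, Kh6, Kg6, e7, h4.
White has 7 legal moves and is not in check → neither.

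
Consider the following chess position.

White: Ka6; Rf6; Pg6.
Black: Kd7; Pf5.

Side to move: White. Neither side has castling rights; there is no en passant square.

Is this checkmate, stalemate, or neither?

White to move; white king on a6.
In check: no.
Legal moves for White: Rf8, Rf7+, Re6, Rd6+, Rc6, Rb6, Rxf5, Kb7, Ka7, Kb6, Kb5, Ka5, g7.
White has 13 legal moves and is not in check → neither.

neither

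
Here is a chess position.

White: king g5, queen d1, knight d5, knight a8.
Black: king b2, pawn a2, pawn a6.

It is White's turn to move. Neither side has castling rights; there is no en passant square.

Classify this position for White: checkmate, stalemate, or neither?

White to move; white king on g5.
In check: no.
Legal moves for White include: Nac7, Nab6, Kh6, Kg6, Kf6, Kh5, Kf5, Kh4, Kg4, Kf4, Ne7, Ndc7, Nf6, Ndb6, Nf4, Nb4, Ne3, Nc3, ... (list truncated; more exist).
White has legal moves and is not in check → neither.

neither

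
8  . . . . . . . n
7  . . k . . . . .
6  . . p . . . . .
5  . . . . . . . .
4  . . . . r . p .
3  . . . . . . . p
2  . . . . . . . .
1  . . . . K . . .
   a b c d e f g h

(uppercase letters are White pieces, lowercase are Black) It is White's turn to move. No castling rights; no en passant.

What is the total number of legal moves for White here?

White to move; king on e1.
In check: yes, from the black rook on e4.
Legal moves: Kf2, Kd2, Kf1, Kd1.
Count: 4.

4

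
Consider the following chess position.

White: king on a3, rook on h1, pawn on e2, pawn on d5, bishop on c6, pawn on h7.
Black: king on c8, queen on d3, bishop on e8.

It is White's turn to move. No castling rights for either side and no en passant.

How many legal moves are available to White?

White to move; king on a3.
In check: yes, from the black queen on d3.
Legal moves: Kb4, Ka4, Kb2, Ka2, exd3.
Count: 5.

5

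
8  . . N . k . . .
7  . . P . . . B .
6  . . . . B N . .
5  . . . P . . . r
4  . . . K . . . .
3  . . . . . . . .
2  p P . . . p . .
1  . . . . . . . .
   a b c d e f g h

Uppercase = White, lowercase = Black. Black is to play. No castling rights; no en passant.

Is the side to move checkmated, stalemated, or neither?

Black to move; black king on e8.
In check: yes, from the white knight on f6.
King squares — d7: attacked by Be6; e7: attacked by Nc8; f7: attacked by Be6; d8: attacked by Pc7; f8: attacked by Bg7.
Legal moves for Black: none.
In check with no legal moves → checkmate.

checkmate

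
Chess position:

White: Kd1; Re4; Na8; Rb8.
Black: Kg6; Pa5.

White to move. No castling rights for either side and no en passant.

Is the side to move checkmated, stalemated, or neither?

neither

White to move; white king on d1.
In check: no.
Legal moves for White include: Rh8, Rg8+, Rf8, Rbe8, Rd8, Rc8, Rb7, Rb6+, Rb5, Rbb4, Rb3, Rb2, Rb1, Nc7, Nb6, Ree8, Re7, Re6+, ... (list truncated; more exist).
White has legal moves and is not in check → neither.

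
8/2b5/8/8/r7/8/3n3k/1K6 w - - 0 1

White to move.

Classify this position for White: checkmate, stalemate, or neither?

neither

White to move; white king on b1.
In check: yes, from the black knight on d2.
King squares — a1: attacked by Ra4; c1: available; a2: attacked by Ra4; b2: available; c2: available.
Legal moves for White: Kc2, Kb2, Kc1.
White is in check but has 3 legal moves → neither.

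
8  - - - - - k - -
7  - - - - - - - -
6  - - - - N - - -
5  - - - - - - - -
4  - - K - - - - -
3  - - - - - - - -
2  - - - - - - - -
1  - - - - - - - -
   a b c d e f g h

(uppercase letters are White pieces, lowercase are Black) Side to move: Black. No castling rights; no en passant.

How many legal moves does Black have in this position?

Black to move; king on f8.
In check: yes, from the white knight on e6.
Legal moves: Kg8, Ke8, Kf7, Ke7.
Count: 4.

4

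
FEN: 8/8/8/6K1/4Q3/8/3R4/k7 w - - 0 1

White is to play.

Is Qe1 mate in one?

After Qe1: black king on a1; in check: yes, from the white queen on e1.
King squares — b1: attacked by Qe1; a2: attacked by Rd2; b2: attacked by Rd2.
Black has no legal moves → checkmate.

yes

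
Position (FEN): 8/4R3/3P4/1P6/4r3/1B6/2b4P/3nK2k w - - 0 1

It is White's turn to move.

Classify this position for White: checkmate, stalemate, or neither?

White to move; white king on e1.
In check: yes, from the black rook on e4.
Legal moves for White: Kd2, Kf1, Rxe4.
White is in check but has 3 legal moves → neither.

neither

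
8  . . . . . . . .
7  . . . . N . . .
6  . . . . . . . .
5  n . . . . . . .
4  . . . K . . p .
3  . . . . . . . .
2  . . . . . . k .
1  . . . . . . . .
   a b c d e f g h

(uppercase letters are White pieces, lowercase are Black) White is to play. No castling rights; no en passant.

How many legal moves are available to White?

White to move; king on d4.
In check: no.
Legal moves: Ng8, Nc8, Ng6, Nc6, Nf5, Nd5, Ke5, Kd5, Kc5, Ke4, Ke3, Kd3, Kc3.
Count: 13.

13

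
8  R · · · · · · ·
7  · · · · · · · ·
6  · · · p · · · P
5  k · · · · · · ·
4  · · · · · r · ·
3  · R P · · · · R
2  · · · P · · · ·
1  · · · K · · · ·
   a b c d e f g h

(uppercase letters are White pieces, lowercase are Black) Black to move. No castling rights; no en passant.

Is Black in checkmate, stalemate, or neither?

Black to move; black king on a5.
In check: yes, from the white rook on a8.
King squares — a4: attacked by Ra8; b4: attacked by Rb3; b5: attacked by Rb3; a6: attacked by Ra8; b6: attacked by Rb3.
Legal moves for Black: none.
In check with no legal moves → checkmate.

checkmate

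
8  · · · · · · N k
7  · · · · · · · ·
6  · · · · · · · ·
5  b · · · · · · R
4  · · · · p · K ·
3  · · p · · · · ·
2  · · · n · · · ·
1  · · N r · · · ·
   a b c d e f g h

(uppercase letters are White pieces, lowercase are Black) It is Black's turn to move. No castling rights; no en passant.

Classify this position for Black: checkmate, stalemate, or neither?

neither

Black to move; black king on h8.
In check: yes, from the white rook on h5.
King squares — g7: available; h7: attacked by Rh5; g8: available.
Legal moves for Black: Kxg8, Kg7.
Black is in check but has 2 legal moves → neither.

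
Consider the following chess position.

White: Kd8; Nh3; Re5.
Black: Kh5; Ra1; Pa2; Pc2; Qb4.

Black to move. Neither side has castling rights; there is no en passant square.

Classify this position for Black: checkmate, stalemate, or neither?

Black to move; black king on h5.
In check: yes, from the white rook on e5.
King squares — g4: available; h4: available; g5: attacked by Nh3; g6: available; h6: available.
Legal moves for Black: Kh6, Kg6, Kh4, Kg4.
Black is in check but has 4 legal moves → neither.

neither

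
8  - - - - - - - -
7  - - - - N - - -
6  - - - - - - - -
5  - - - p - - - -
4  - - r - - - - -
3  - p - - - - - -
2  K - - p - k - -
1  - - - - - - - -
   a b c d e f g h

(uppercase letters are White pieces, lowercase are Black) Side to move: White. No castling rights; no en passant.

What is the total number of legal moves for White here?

5

White to move; king on a2.
In check: yes, from the black pawn on b3.
Legal moves: Kxb3, Ka3, Kb2, Kb1, Ka1.
Count: 5.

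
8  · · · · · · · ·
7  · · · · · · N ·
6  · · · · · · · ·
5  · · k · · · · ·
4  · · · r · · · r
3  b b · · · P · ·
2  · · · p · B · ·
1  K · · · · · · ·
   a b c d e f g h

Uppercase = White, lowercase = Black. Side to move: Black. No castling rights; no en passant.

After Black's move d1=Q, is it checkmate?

After d1=Q: white king on a1; in check: yes, from the black queen on d1.
King squares — b1: attacked by Qd1; a2: attacked by Bb3; b2: attacked by Ba3.
White has no legal moves → checkmate.

yes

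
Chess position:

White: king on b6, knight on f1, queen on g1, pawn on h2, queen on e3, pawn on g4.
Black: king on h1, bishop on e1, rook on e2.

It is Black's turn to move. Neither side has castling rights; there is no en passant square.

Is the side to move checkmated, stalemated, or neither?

Black to move; black king on h1.
In check: yes, from the white queen on g1.
King squares — g1: attacked by Qe3; g2: attacked by Qg1; h2: attacked by Nf1.
Legal moves for Black: none.
In check with no legal moves → checkmate.

checkmate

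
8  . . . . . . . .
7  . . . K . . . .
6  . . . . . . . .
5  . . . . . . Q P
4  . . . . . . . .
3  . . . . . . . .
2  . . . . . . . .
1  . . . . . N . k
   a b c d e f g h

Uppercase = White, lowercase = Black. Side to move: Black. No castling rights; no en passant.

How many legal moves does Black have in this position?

0

Black to move; king on h1.
In check: no.
Legal moves: none.
Count: 0.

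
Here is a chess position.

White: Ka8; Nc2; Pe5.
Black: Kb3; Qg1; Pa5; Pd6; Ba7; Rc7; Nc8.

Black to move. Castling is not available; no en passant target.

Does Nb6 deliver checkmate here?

After Nb6: white king on a8; in check: yes, from the black knight on b6.
King squares — a7: attacked by Rc7; b7: attacked by Rc7; b8: attacked by Ba7.
White has no legal moves → checkmate.

yes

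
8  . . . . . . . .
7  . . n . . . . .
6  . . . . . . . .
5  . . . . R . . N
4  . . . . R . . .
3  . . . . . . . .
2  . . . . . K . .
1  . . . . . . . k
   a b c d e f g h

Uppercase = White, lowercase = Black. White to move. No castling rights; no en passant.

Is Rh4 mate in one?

yes

After Rh4: black king on h1; in check: yes, from the white rook on h4.
King squares — g1: attacked by Kf2; g2: attacked by Kf2; h2: attacked by Rh4.
Black has no legal moves → checkmate.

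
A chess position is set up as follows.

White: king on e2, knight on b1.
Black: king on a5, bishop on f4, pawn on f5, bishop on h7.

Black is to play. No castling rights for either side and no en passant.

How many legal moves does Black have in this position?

18

Black to move; king on a5.
In check: no.
Legal moves: Bg8, Bg6, Kb6, Ka6, Kb5, Kb4, Ka4, Bb8, Bc7, Bh6, Bd6, Bg5, Be5, Bg3, Be3, Bh2, Bd2, Bc1.
Count: 18.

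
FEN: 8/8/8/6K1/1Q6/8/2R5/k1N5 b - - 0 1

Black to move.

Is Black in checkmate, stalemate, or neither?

stalemate

Black to move; black king on a1.
In check: no.
King squares — b1: attacked by Qb4; a2: attacked by Nc1; b2: attacked by Rc2.
Legal moves for Black: none.
Not in check and no legal moves → stalemate.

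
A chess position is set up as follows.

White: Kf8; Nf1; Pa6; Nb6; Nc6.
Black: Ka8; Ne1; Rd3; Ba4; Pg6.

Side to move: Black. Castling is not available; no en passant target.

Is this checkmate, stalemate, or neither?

checkmate

Black to move; black king on a8.
In check: yes, from the white knight on b6.
King squares — a7: attacked by Nc6; b7: attacked by Pa6; b8: attacked by Nc6.
Legal moves for Black: none.
In check with no legal moves → checkmate.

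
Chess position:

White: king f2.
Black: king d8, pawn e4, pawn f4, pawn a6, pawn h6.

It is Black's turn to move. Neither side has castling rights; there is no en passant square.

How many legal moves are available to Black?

Black to move; king on d8.
In check: no.
Legal moves: Ke8, Kc8, Ke7, Kd7, Kc7, h5, a5, f3, e3+.
Count: 9.

9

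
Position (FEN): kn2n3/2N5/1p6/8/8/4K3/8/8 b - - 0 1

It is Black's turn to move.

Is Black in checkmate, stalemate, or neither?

neither

Black to move; black king on a8.
In check: yes, from the white knight on c7.
Legal moves for Black: Kb7, Ka7, Nxc7.
Black is in check but has 3 legal moves → neither.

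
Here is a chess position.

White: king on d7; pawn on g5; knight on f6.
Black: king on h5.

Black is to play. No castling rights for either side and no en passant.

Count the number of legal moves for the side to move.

3

Black to move; king on h5.
In check: yes, from the white knight on f6.
Legal moves: Kg6, Kxg5, Kh4.
Count: 3.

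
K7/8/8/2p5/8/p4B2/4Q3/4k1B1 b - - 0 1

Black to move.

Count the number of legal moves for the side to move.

0

Black to move; king on e1.
In check: yes, from the white queen on e2.
Legal moves: none.
Count: 0.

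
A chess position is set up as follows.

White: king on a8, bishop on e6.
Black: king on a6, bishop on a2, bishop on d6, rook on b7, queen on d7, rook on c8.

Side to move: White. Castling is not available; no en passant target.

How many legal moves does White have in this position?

0

White to move; king on a8.
In check: yes, from the black rook on c8.
Legal moves: none.
Count: 0.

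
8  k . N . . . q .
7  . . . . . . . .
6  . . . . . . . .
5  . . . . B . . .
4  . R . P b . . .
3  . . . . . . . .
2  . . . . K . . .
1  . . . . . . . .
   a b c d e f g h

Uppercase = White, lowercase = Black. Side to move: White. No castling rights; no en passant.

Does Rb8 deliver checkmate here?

After Rb8: black king on a8; in check: yes, from the white rook on b8.
King squares — a7: attacked by Nc8; b7: attacked by Rb8; b8: attacked by Be5.
Black has no legal moves → checkmate.

yes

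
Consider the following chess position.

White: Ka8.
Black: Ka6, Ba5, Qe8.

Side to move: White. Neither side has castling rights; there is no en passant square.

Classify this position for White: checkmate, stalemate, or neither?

White to move; white king on a8.
In check: yes, from the black queen on e8.
King squares — a7: attacked by Ka6; b7: attacked by Ka6; b8: attacked by Qe8.
Legal moves for White: none.
In check with no legal moves → checkmate.

checkmate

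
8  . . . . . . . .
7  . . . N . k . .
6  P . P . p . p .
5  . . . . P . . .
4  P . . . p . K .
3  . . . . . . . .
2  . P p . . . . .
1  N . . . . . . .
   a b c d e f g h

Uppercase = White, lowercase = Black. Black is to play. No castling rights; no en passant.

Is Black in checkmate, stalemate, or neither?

neither

Black to move; black king on f7.
In check: no.
Legal moves for Black: Kg8, Ke8, Kg7, Ke7, g5, e3, c1=Q, c1=R, c1=B, c1=N.
Black has 10 legal moves and is not in check → neither.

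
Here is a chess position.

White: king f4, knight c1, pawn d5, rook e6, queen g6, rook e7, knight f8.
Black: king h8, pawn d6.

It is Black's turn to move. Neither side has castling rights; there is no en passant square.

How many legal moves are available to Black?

Black to move; king on h8.
In check: no.
Legal moves: none.
Count: 0.

0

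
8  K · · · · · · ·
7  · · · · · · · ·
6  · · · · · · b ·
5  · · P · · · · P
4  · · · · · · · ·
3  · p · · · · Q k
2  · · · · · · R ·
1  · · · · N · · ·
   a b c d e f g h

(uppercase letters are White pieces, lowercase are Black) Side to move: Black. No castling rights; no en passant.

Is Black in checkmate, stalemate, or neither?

checkmate

Black to move; black king on h3.
In check: yes, from the white queen on g3.
King squares — g2: attacked by Ne1; h2: attacked by Rg2; g3: attacked by Rg2; g4: attacked by Qg3; h4: attacked by Qg3.
Legal moves for Black: none.
In check with no legal moves → checkmate.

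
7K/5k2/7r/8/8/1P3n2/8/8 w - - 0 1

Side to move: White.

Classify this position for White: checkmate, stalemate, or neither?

checkmate

White to move; white king on h8.
In check: yes, from the black rook on h6.
King squares — g7: attacked by Kf7; h7: attacked by Rh6; g8: attacked by Kf7.
Legal moves for White: none.
In check with no legal moves → checkmate.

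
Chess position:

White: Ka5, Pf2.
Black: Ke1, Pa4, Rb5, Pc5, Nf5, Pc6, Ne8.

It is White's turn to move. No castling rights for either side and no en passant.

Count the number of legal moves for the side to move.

2

White to move; king on a5.
In check: yes, from the black rook on b5.
Legal moves: Ka6, Kxa4.
Count: 2.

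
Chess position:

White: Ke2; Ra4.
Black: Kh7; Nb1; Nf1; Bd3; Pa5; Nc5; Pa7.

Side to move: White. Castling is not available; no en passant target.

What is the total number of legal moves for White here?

White to move; king on e2.
In check: yes, from the black bishop on d3.
Legal moves: Kf3, Kf2, Ke1, Kd1.
Count: 4.

4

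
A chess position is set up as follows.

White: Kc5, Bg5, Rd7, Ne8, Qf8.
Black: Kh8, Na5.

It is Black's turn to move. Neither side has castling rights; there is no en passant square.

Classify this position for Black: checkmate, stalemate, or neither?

checkmate

Black to move; black king on h8.
In check: yes, from the white queen on f8.
King squares — g7: attacked by Rd7; h7: attacked by Rd7; g8: attacked by Qf8.
Legal moves for Black: none.
In check with no legal moves → checkmate.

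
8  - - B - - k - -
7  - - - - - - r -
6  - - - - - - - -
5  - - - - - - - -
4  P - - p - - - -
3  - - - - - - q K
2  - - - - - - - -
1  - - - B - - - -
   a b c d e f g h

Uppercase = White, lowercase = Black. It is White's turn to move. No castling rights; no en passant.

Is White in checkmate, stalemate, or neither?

checkmate

White to move; white king on h3.
In check: yes, from the black queen on g3.
King squares — g2: attacked by Qg3; h2: attacked by Qg3; g3: attacked by Rg7; g4: attacked by Qg3; h4: attacked by Qg3.
Legal moves for White: none.
In check with no legal moves → checkmate.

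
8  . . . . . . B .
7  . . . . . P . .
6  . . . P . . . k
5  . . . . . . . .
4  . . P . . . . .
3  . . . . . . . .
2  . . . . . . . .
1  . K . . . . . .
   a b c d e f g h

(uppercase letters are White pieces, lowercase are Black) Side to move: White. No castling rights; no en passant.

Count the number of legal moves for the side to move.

White to move; king on b1.
In check: no.
Legal moves: Bh7, Kc2, Kb2, Ka2, Kc1, Ka1, f8=Q+, f8=R, f8=B+, f8=N, d7, c5.
Count: 12.

12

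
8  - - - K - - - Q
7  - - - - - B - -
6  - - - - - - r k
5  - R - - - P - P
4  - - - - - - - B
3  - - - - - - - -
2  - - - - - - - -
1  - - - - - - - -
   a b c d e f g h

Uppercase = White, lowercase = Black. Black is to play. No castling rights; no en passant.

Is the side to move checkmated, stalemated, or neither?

Black to move; black king on h6.
In check: yes, from the white queen on h8.
King squares — g5: attacked by Bh4; h5: attacked by Qh8; g6: own rook; g7: attacked by Qh8; h7: attacked by Qh8.
Legal moves for Black: none.
In check with no legal moves → checkmate.

checkmate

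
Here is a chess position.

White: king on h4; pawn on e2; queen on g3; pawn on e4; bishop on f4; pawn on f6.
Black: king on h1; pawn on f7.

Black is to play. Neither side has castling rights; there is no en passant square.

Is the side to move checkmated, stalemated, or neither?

stalemate

Black to move; black king on h1.
In check: no.
King squares — g1: attacked by Qg3; g2: attacked by Qg3; h2: attacked by Qg3.
Legal moves for Black: none.
Not in check and no legal moves → stalemate.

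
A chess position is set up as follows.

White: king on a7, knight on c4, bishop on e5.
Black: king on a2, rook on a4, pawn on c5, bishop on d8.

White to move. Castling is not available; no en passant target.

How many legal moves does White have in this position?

White to move; king on a7.
In check: yes, from the black rook on a4.
Legal moves: Kb8, Kb7, Na5.
Count: 3.

3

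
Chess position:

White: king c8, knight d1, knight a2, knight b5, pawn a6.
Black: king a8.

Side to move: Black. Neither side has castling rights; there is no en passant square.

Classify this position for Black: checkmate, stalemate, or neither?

Black to move; black king on a8.
In check: no.
King squares — a7: attacked by Nb5; b7: attacked by Pa6; b8: attacked by Kc8.
Legal moves for Black: none.
Not in check and no legal moves → stalemate.

stalemate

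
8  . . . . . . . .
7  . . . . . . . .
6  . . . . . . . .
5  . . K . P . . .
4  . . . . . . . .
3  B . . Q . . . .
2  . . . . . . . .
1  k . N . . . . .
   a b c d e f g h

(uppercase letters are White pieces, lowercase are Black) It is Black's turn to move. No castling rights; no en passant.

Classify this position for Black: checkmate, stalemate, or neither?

stalemate

Black to move; black king on a1.
In check: no.
King squares — b1: attacked by Qd3; a2: attacked by Nc1; b2: attacked by Ba3.
Legal moves for Black: none.
Not in check and no legal moves → stalemate.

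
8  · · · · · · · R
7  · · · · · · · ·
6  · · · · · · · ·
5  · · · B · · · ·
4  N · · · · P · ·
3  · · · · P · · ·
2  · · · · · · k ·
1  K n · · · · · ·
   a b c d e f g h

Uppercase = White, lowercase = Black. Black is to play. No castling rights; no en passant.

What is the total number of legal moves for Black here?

Black to move; king on g2.
In check: yes, from the white bishop on d5.
Legal moves: Kg3, Kf2, Kg1, Kf1.
Count: 4.

4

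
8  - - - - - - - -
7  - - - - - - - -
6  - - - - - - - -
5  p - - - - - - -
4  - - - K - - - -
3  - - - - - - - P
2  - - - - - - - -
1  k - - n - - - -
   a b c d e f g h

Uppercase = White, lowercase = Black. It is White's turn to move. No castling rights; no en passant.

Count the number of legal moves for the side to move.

White to move; king on d4.
In check: no.
Legal moves: Ke5, Kd5, Kc5, Ke4, Kc4, Kd3, h4.
Count: 7.

7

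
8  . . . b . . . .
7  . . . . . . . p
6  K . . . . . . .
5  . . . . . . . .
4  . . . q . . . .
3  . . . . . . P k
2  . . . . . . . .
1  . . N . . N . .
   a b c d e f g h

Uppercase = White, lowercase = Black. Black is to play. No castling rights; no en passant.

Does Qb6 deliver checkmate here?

yes

After Qb6: white king on a6; in check: yes, from the black queen on b6.
King squares — a5: attacked by Qb6; b5: attacked by Qb6; b6: attacked by Bd8; a7: attacked by Qb6; b7: attacked by Qb6.
White has no legal moves → checkmate.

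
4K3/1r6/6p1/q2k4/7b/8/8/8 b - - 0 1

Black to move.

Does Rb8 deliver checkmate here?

After Rb8: white king on e8; in check: yes, from the black rook on b8.
White has 2 legal replies: Kf7, Kd7.
In check but a legal move exists → not checkmate.

no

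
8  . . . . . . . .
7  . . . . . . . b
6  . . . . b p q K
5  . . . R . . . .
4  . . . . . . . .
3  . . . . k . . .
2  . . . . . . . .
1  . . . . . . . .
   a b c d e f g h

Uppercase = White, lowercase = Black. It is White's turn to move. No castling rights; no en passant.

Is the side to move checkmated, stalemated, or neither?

checkmate

White to move; white king on h6.
In check: yes, from the black queen on g6.
King squares — g5: attacked by Pf6; h5: attacked by Qg6; g6: attacked by Bh7; g7: attacked by Qg6; h7: attacked by Qg6.
Legal moves for White: none.
In check with no legal moves → checkmate.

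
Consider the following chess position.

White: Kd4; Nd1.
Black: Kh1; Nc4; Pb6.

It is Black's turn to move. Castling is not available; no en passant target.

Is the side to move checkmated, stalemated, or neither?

neither

Black to move; black king on h1.
In check: no.
Legal moves for Black: Nd6, Ne5, Na5, Ne3, Na3, Nd2, Nb2, Kh2, Kg2, Kg1, b5.
Black has 11 legal moves and is not in check → neither.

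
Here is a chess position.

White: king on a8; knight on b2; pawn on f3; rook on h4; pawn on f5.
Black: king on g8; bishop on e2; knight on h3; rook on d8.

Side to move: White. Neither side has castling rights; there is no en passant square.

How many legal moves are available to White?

2

White to move; king on a8.
In check: yes, from the black rook on d8.
Legal moves: Kb7, Ka7.
Count: 2.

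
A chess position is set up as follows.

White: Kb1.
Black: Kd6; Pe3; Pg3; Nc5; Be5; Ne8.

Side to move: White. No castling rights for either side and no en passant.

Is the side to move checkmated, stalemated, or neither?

White to move; white king on b1.
In check: no.
Legal moves for White: Kc2, Ka2, Kc1.
White has 3 legal moves and is not in check → neither.

neither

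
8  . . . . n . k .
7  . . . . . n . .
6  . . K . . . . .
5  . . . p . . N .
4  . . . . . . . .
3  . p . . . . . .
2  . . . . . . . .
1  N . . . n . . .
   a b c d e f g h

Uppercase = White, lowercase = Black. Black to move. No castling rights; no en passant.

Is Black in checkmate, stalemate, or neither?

neither

Black to move; black king on g8.
In check: no.
Legal moves for Black include: Kh8, Kf8, Kg7, Ng7, Nc7, Nf6, Ned6, Nh8, Nd8+, Nh6, Nfd6, Nxg5, Ne5+, Nf3, Nd3, Ng2, Nc2, d4, ... (list truncated; more exist).
Black has legal moves and is not in check → neither.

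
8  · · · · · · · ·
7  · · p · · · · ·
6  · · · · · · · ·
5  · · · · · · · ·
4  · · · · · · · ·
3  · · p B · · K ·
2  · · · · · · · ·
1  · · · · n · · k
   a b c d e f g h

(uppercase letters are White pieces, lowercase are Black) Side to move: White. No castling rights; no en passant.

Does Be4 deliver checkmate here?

no

After Be4: black king on h1; in check: yes, from the white bishop on e4.
Black has 3 legal replies: Kg1, Nf3, Ng2.
In check but a legal move exists → not checkmate.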